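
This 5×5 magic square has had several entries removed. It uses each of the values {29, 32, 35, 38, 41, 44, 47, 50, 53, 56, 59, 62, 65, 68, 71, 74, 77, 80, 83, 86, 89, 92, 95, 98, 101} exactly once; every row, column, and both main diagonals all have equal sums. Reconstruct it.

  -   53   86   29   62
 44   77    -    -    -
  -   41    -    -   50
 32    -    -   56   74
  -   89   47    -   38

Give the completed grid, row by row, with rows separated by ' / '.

95 53 86 29 62 / 44 77 35 68 101 / 83 41 59 92 50 / 32 65 98 56 74 / 71 89 47 80 38

The 25 entries sum to 1625, so each line sums to 1625/5 = 325.
Row 1 must total 325; the given cells sum to 230, so (1,1) = 95.
Using column 2: 53 + 77 + 41 + 89 + ? → (4,2) = 325 − 260 = 65.
Column 5 needs 325; the known cells sum to 224, so (2,5) = 101.
The remaining cell in main diagonal is (3,3) = 325 − 266 = 59.
Row 4 needs 325; the known cells sum to 227, so (4,3) = 98.
Column 3: 86 + 59 + 98 + 47 + ? = 325, so (2,3) = 35.
From row 2, 325 − (44 + 77 + 35 + 101) gives (2,4) = 68.
Anti-diagonal must total 325; the given cells sum to 254, so (5,1) = 71.
Row 5: 71 + 89 + 47 + 38 + ? = 325, so (5,4) = 80.
Column 1 must total 325; the given cells sum to 242, so (3,1) = 83.
From column 4, 325 − (29 + 68 + 56 + 80) gives (3,4) = 92.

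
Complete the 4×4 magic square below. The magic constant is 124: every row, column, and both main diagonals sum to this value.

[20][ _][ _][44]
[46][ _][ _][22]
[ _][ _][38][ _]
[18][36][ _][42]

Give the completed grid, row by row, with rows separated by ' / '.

20 34 26 44 / 46 24 32 22 / 40 30 38 16 / 18 36 28 42

Row 4: 18 + 36 + 42 + ? = 124, so (4,3) = 28.
Column 1: 20 + 46 + 18 + ? = 124, so (3,1) = 40.
Column 4 must total 124; the given cells sum to 108, so (3,4) = 16.
Using main diagonal: 20 + 38 + 42 + ? → (2,2) = 124 − 100 = 24.
Row 2 needs 124; the known cells sum to 92, so (2,3) = 32.
The remaining cell in row 3 is (3,2) = 124 − 94 = 30.
Column 2 must total 124; the given cells sum to 90, so (1,2) = 34.
Column 3 must total 124; the given cells sum to 98, so (1,3) = 26.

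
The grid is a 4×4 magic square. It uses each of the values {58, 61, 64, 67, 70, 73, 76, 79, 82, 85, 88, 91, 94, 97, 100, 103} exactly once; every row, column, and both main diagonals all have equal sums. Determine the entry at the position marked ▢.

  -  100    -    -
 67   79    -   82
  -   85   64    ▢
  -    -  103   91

76

The 16 entries sum to 1288, so each line sums to 1288/4 = 322.
From row 2, 322 − (67 + 79 + 82) gives (2,3) = 94.
Using column 2: 100 + 79 + 85 + ? → (4,2) = 322 − 264 = 58.
Using column 3: 94 + 64 + 103 + ? → (1,3) = 322 − 261 = 61.
Main diagonal needs 322; the known cells sum to 234, so (1,1) = 88.
From row 1, 322 − (88 + 100 + 61) gives (1,4) = 73.
Row 4: 58 + 103 + 91 + ? = 322, so (4,1) = 70.
Using column 1: 88 + 67 + 70 + ? → (3,1) = 322 − 225 = 97.
Column 4: 73 + 82 + 91 + ? = 322, so (3,4) = 76.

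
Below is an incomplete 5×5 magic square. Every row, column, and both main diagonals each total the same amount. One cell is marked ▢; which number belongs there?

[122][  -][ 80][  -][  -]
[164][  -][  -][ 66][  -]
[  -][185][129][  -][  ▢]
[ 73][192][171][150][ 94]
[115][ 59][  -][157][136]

52

Row 4 is complete and sums to 680; that is the magic constant.
Using row 5: 115 + 59 + 157 + 136 + ? → (5,3) = 680 − 467 = 213.
Column 1 needs 680; the known cells sum to 474, so (3,1) = 206.
The remaining cell in column 3 is (2,3) = 680 − 593 = 87.
Main diagonal needs 680; the known cells sum to 537, so (2,2) = 143.
Using anti-diagonal: 66 + 129 + 192 + 115 + ? → (1,5) = 680 − 502 = 178.
From row 2, 680 − (164 + 143 + 87 + 66) gives (2,5) = 220.
Column 2 needs 680; the known cells sum to 579, so (1,2) = 101.
The remaining cell in column 5 is (3,5) = 680 − 628 = 52.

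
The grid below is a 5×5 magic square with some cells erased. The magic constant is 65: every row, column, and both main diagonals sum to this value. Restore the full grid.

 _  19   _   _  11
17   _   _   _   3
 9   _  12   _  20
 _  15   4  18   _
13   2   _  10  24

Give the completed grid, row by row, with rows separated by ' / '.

The remaining cell in row 5 is (5,3) = 65 − 49 = 16.
The remaining cell in column 5 is (4,5) = 65 − 58 = 7.
Using anti-diagonal: 11 + 12 + 15 + 13 + ? → (2,4) = 65 − 51 = 14.
Row 4 must total 65; the given cells sum to 44, so (4,1) = 21.
Using column 1: 17 + 9 + 21 + 13 + ? → (1,1) = 65 − 60 = 5.
Main diagonal needs 65; the known cells sum to 59, so (2,2) = 6.
Row 2 must total 65; the given cells sum to 40, so (2,3) = 25.
From column 2, 65 − (19 + 6 + 15 + 2) gives (3,2) = 23.
Using column 3: 25 + 12 + 4 + 16 + ? → (1,3) = 65 − 57 = 8.
Row 1 must total 65; the given cells sum to 43, so (1,4) = 22.
The remaining cell in row 3 is (3,4) = 65 − 64 = 1.

5 19 8 22 11 / 17 6 25 14 3 / 9 23 12 1 20 / 21 15 4 18 7 / 13 2 16 10 24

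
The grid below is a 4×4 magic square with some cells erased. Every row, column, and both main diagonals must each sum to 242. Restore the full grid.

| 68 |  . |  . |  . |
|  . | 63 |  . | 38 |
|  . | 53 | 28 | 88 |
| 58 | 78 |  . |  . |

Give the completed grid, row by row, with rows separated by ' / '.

68 48 93 33 / 43 63 98 38 / 73 53 28 88 / 58 78 23 83

Using row 3: 53 + 28 + 88 + ? → (3,1) = 242 − 169 = 73.
Column 1 needs 242; the known cells sum to 199, so (2,1) = 43.
The remaining cell in column 2 is (1,2) = 242 − 194 = 48.
The remaining cell in main diagonal is (4,4) = 242 − 159 = 83.
Using row 2: 43 + 63 + 38 + ? → (2,3) = 242 − 144 = 98.
The remaining cell in row 4 is (4,3) = 242 − 219 = 23.
The remaining cell in column 3 is (1,3) = 242 − 149 = 93.
Column 4 must total 242; the given cells sum to 209, so (1,4) = 33.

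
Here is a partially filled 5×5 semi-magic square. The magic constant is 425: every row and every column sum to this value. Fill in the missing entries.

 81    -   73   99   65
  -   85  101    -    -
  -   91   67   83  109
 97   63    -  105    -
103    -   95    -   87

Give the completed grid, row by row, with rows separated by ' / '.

Using row 1: 81 + 73 + 99 + 65 + ? → (1,2) = 425 − 318 = 107.
From row 3, 425 − (91 + 67 + 83 + 109) gives (3,1) = 75.
Column 1 needs 425; the known cells sum to 356, so (2,1) = 69.
Column 2: 107 + 85 + 91 + 63 + ? = 425, so (5,2) = 79.
Column 3: 73 + 101 + 67 + 95 + ? = 425, so (4,3) = 89.
Using row 4: 97 + 63 + 89 + 105 + ? → (4,5) = 425 − 354 = 71.
The remaining cell in row 5 is (5,4) = 425 − 364 = 61.
Column 4 needs 425; the known cells sum to 348, so (2,4) = 77.
Column 5 needs 425; the known cells sum to 332, so (2,5) = 93.

81 107 73 99 65 / 69 85 101 77 93 / 75 91 67 83 109 / 97 63 89 105 71 / 103 79 95 61 87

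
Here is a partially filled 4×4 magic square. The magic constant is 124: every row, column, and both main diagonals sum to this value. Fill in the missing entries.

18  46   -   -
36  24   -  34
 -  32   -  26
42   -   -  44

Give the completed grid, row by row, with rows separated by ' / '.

Row 2 must total 124; the given cells sum to 94, so (2,3) = 30.
Column 1 needs 124; the known cells sum to 96, so (3,1) = 28.
Column 2 needs 124; the known cells sum to 102, so (4,2) = 22.
Column 4 must total 124; the given cells sum to 104, so (1,4) = 20.
Main diagonal: 18 + 24 + 44 + ? = 124, so (3,3) = 38.
Row 1: 18 + 46 + 20 + ? = 124, so (1,3) = 40.
The remaining cell in row 4 is (4,3) = 124 − 108 = 16.

18 46 40 20 / 36 24 30 34 / 28 32 38 26 / 42 22 16 44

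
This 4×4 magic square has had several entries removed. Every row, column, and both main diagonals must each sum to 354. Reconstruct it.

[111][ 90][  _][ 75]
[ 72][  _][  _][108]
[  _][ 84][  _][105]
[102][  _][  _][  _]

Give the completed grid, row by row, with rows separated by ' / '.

111 90 78 75 / 72 81 93 108 / 69 84 96 105 / 102 99 87 66

Using row 1: 111 + 90 + 75 + ? → (1,3) = 354 − 276 = 78.
The remaining cell in column 1 is (3,1) = 354 − 285 = 69.
From column 4, 354 − (75 + 108 + 105) gives (4,4) = 66.
Using anti-diagonal: 75 + 84 + 102 + ? → (2,3) = 354 − 261 = 93.
The remaining cell in row 2 is (2,2) = 354 − 273 = 81.
The remaining cell in row 3 is (3,3) = 354 − 258 = 96.
Column 2 needs 354; the known cells sum to 255, so (4,2) = 99.
Column 3: 78 + 93 + 96 + ? = 354, so (4,3) = 87.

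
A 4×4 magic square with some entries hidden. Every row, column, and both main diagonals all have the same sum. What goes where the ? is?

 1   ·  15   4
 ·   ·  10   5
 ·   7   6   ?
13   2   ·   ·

Anti-diagonal is complete and sums to 34; that is the magic constant.
The remaining cell in row 1 is (1,2) = 34 − 20 = 14.
Column 2 needs 34; the known cells sum to 23, so (2,2) = 11.
Using column 3: 15 + 10 + 6 + ? → (4,3) = 34 − 31 = 3.
Using main diagonal: 1 + 11 + 6 + ? → (4,4) = 34 − 18 = 16.
Using row 2: 11 + 10 + 5 + ? → (2,1) = 34 − 26 = 8.
Column 1 needs 34; the known cells sum to 22, so (3,1) = 12.
Column 4: 4 + 5 + 16 + ? = 34, so (3,4) = 9.

9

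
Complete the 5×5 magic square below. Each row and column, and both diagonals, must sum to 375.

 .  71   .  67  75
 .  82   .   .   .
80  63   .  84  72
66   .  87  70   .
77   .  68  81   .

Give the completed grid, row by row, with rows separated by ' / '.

83 71 79 67 75 / 69 82 65 73 86 / 80 63 76 84 72 / 66 74 87 70 78 / 77 85 68 81 64

Row 3 must total 375; the given cells sum to 299, so (3,3) = 76.
Column 4 must total 375; the given cells sum to 302, so (2,4) = 73.
The remaining cell in anti-diagonal is (4,2) = 375 − 301 = 74.
Row 4: 66 + 74 + 87 + 70 + ? = 375, so (4,5) = 78.
Column 2 needs 375; the known cells sum to 290, so (5,2) = 85.
Row 5: 77 + 85 + 68 + 81 + ? = 375, so (5,5) = 64.
Column 5 needs 375; the known cells sum to 289, so (2,5) = 86.
From main diagonal, 375 − (82 + 76 + 70 + 64) gives (1,1) = 83.
Row 1: 83 + 71 + 67 + 75 + ? = 375, so (1,3) = 79.
Column 1: 83 + 80 + 66 + 77 + ? = 375, so (2,1) = 69.
Using column 3: 79 + 76 + 87 + 68 + ? → (2,3) = 375 − 310 = 65.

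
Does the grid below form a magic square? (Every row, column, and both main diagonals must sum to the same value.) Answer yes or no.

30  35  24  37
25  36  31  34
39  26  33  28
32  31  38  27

Row 1: 30 + 35 + 24 + 37 = 126.
Row 2: 25 + 36 + 31 + 34 = 126.
Row 3: 39 + 26 + 33 + 28 = 126.
Row 4: 32 + 31 + 38 + 27 = 128.
Column 1: 30 + 25 + 39 + 32 = 126.
Column 2: 35 + 36 + 26 + 31 = 128.
Column 3: 24 + 31 + 33 + 38 = 126.
Column 4: 37 + 34 + 28 + 27 = 126.
Main diagonal: 30 + 36 + 33 + 27 = 126.
Anti-diagonal: 37 + 31 + 26 + 32 = 126.

No — row 4 sums to 128 but column 3 sums to 126.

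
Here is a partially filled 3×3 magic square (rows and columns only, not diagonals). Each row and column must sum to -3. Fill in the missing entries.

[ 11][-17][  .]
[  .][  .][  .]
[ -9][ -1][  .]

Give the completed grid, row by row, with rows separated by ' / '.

11 -17 3 / -5 15 -13 / -9 -1 7

Row 1 needs -3; the known cells sum to -6, so (1,3) = 3.
Row 3 must total -3; the given cells sum to -10, so (3,3) = 7.
Column 1: 11 + (-9) + ? = -3, so (2,1) = -5.
From column 2, -3 − (-17 + (-1)) gives (2,2) = 15.
Column 3: 3 + 7 + ? = -3, so (2,3) = -13.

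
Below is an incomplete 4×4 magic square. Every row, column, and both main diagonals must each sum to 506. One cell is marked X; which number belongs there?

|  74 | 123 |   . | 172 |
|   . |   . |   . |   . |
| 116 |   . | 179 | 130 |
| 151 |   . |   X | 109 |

Using row 1: 74 + 123 + 172 + ? → (1,3) = 506 − 369 = 137.
Row 3 must total 506; the given cells sum to 425, so (3,2) = 81.
Column 1: 74 + 116 + 151 + ? = 506, so (2,1) = 165.
Column 4 needs 506; the known cells sum to 411, so (2,4) = 95.
Using main diagonal: 74 + 179 + 109 + ? → (2,2) = 506 − 362 = 144.
Anti-diagonal must total 506; the given cells sum to 404, so (2,3) = 102.
The remaining cell in column 2 is (4,2) = 506 − 348 = 158.
The remaining cell in column 3 is (4,3) = 506 − 418 = 88.

88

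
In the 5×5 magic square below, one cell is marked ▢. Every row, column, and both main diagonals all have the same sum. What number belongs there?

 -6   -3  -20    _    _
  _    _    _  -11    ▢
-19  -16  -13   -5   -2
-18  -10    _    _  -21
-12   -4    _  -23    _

-8

Row 3 is complete and sums to -55; that is the magic constant.
Column 1 must total -55; the given cells sum to -55, so (2,1) = 0.
Column 2 needs -55; the known cells sum to -33, so (2,2) = -22.
From anti-diagonal, -55 − (-11 + (-13) + (-10) + (-12)) gives (1,5) = -9.
Using row 1: -6 + (-3) + (-20) + (-9) + ? → (1,4) = -55 − (-38) = -17.
From column 4, -55 − (-17 + (-11) + (-5) + (-23)) gives (4,4) = 1.
Using main diagonal: -6 + (-22) + (-13) + 1 + ? → (5,5) = -55 − (-40) = -15.
Using row 4: -18 + (-10) + 1 + (-21) + ? → (4,3) = -55 − (-48) = -7.
Row 5: -12 + (-4) + (-23) + (-15) + ? = -55, so (5,3) = -1.
The remaining cell in column 3 is (2,3) = -55 − (-41) = -14.
Column 5 needs -55; the known cells sum to -47, so (2,5) = -8.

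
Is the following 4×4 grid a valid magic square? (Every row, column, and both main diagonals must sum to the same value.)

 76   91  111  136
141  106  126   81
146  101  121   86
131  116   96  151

No — row 3 sums to 454 but row 1 sums to 414.

Row 1: 76 + 91 + 111 + 136 = 414.
Row 2: 141 + 106 + 126 + 81 = 454.
Row 3: 146 + 101 + 121 + 86 = 454.
Row 4: 131 + 116 + 96 + 151 = 494.
Column 1: 76 + 141 + 146 + 131 = 494.
Column 2: 91 + 106 + 101 + 116 = 414.
Column 3: 111 + 126 + 121 + 96 = 454.
Column 4: 136 + 81 + 86 + 151 = 454.
Main diagonal: 76 + 106 + 121 + 151 = 454.
Anti-diagonal: 136 + 126 + 101 + 131 = 494.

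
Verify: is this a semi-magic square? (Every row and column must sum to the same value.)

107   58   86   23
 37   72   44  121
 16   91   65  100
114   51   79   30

No — row 2 sums to 274 but row 3 sums to 272.

Row 1: 107 + 58 + 86 + 23 = 274.
Row 2: 37 + 72 + 44 + 121 = 274.
Row 3: 16 + 91 + 65 + 100 = 272.
Row 4: 114 + 51 + 79 + 30 = 274.
Column 1: 107 + 37 + 16 + 114 = 274.
Column 2: 58 + 72 + 91 + 51 = 272.
Column 3: 86 + 44 + 65 + 79 = 274.
Column 4: 23 + 121 + 100 + 30 = 274.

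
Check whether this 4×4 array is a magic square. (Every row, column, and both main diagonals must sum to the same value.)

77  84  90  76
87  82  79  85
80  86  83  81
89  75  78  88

No — row 3 sums to 330 but row 2 sums to 333.

Row 1: 77 + 84 + 90 + 76 = 327.
Row 2: 87 + 82 + 79 + 85 = 333.
Row 3: 80 + 86 + 83 + 81 = 330.
Row 4: 89 + 75 + 78 + 88 = 330.
Column 1: 77 + 87 + 80 + 89 = 333.
Column 2: 84 + 82 + 86 + 75 = 327.
Column 3: 90 + 79 + 83 + 78 = 330.
Column 4: 76 + 85 + 81 + 88 = 330.
Main diagonal: 77 + 82 + 83 + 88 = 330.
Anti-diagonal: 76 + 79 + 86 + 89 = 330.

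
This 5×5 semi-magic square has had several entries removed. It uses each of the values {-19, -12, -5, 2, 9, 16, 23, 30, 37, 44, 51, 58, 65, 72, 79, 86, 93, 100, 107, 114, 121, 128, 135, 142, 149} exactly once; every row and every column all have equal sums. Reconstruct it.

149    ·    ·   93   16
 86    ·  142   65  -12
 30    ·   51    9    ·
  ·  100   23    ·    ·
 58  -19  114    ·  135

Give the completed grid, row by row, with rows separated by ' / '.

149 72 -5 93 16 / 86 44 142 65 -12 / 30 128 51 9 107 / 2 100 23 121 79 / 58 -19 114 37 135

The 25 entries sum to 1625, so each line sums to 1625/5 = 325.
Row 2 needs 325; the known cells sum to 281, so (2,2) = 44.
Using row 5: 58 + (-19) + 114 + 135 + ? → (5,4) = 325 − 288 = 37.
Using column 1: 149 + 86 + 30 + 58 + ? → (4,1) = 325 − 323 = 2.
Column 3: 142 + 51 + 23 + 114 + ? = 325, so (1,3) = -5.
The remaining cell in column 4 is (4,4) = 325 − 204 = 121.
Row 1 must total 325; the given cells sum to 253, so (1,2) = 72.
The remaining cell in row 4 is (4,5) = 325 − 246 = 79.
From column 2, 325 − (72 + 44 + 100 + (-19)) gives (3,2) = 128.
Using column 5: 16 + (-12) + 79 + 135 + ? → (3,5) = 325 − 218 = 107.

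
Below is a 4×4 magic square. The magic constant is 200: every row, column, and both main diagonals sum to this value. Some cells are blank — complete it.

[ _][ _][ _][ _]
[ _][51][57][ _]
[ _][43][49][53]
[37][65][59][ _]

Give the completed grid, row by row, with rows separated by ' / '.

61 41 35 63 / 47 51 57 45 / 55 43 49 53 / 37 65 59 39

From row 3, 200 − (43 + 49 + 53) gives (3,1) = 55.
Row 4: 37 + 65 + 59 + ? = 200, so (4,4) = 39.
Using column 2: 51 + 43 + 65 + ? → (1,2) = 200 − 159 = 41.
Using column 3: 57 + 49 + 59 + ? → (1,3) = 200 − 165 = 35.
Main diagonal: 51 + 49 + 39 + ? = 200, so (1,1) = 61.
From anti-diagonal, 200 − (57 + 43 + 37) gives (1,4) = 63.
Column 1: 61 + 55 + 37 + ? = 200, so (2,1) = 47.
From column 4, 200 − (63 + 53 + 39) gives (2,4) = 45.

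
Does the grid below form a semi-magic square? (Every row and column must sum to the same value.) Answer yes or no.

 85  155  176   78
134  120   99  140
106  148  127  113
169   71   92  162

Row 1: 85 + 155 + 176 + 78 = 494.
Row 2: 134 + 120 + 99 + 140 = 493.
Row 3: 106 + 148 + 127 + 113 = 494.
Row 4: 169 + 71 + 92 + 162 = 494.
Column 1: 85 + 134 + 106 + 169 = 494.
Column 2: 155 + 120 + 148 + 71 = 494.
Column 3: 176 + 99 + 127 + 92 = 494.
Column 4: 78 + 140 + 113 + 162 = 493.

No — column 4 sums to 493 but column 1 sums to 494.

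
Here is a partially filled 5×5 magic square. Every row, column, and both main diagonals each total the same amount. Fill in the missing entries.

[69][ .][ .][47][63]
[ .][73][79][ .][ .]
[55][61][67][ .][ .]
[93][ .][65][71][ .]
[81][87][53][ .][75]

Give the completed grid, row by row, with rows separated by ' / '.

Main diagonal is already complete: 69 + 73 + 67 + 71 + 75 = 355, so that is the magic constant.
From row 5, 355 − (81 + 87 + 53 + 75) gives (5,4) = 59.
Using column 1: 69 + 55 + 93 + 81 + ? → (2,1) = 355 − 298 = 57.
Column 3: 79 + 67 + 65 + 53 + ? = 355, so (1,3) = 91.
From row 1, 355 − (69 + 91 + 47 + 63) gives (1,2) = 85.
From column 2, 355 − (85 + 73 + 61 + 87) gives (4,2) = 49.
From anti-diagonal, 355 − (63 + 67 + 49 + 81) gives (2,4) = 95.
From row 2, 355 − (57 + 73 + 79 + 95) gives (2,5) = 51.
Row 4 must total 355; the given cells sum to 278, so (4,5) = 77.
From column 4, 355 − (47 + 95 + 71 + 59) gives (3,4) = 83.
Column 5: 63 + 51 + 77 + 75 + ? = 355, so (3,5) = 89.

69 85 91 47 63 / 57 73 79 95 51 / 55 61 67 83 89 / 93 49 65 71 77 / 81 87 53 59 75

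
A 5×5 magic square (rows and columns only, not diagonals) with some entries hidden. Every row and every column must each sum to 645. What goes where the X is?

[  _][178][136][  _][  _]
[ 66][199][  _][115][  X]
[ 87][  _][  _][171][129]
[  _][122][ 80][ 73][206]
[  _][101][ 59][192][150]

108

From row 4, 645 − (122 + 80 + 73 + 206) gives (4,1) = 164.
Row 5 needs 645; the known cells sum to 502, so (5,1) = 143.
From column 1, 645 − (66 + 87 + 164 + 143) gives (1,1) = 185.
The remaining cell in column 2 is (3,2) = 645 − 600 = 45.
From column 4, 645 − (115 + 171 + 73 + 192) gives (1,4) = 94.
Row 1 needs 645; the known cells sum to 593, so (1,5) = 52.
Row 3: 87 + 45 + 171 + 129 + ? = 645, so (3,3) = 213.
Column 3: 136 + 213 + 80 + 59 + ? = 645, so (2,3) = 157.
The remaining cell in column 5 is (2,5) = 645 − 537 = 108.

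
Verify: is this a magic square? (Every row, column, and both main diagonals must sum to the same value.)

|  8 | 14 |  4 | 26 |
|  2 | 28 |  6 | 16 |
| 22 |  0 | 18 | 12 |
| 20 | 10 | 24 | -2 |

Row 1: 8 + 14 + 4 + 26 = 52.
Row 2: 2 + 28 + 6 + 16 = 52.
Row 3: 22 + 0 + 18 + 12 = 52.
Row 4: 20 + 10 + 24 + (-2) = 52.
Column 1: 8 + 2 + 22 + 20 = 52.
Column 2: 14 + 28 + 0 + 10 = 52.
Column 3: 4 + 6 + 18 + 24 = 52.
Column 4: 26 + 16 + 12 + (-2) = 52.
Main diagonal: 8 + 28 + 18 + (-2) = 52.
Anti-diagonal: 26 + 6 + 0 + 20 = 52.
All lines sum to 52.

Yes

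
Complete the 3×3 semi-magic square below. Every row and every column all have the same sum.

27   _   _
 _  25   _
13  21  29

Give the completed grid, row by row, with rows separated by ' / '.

27 17 19 / 23 25 15 / 13 21 29

Row 3 is already complete: 13 + 21 + 29 = 63, so that is the magic constant.
Column 1 must total 63; the given cells sum to 40, so (2,1) = 23.
From column 2, 63 − (25 + 21) gives (1,2) = 17.
Row 1 needs 63; the known cells sum to 44, so (1,3) = 19.
Row 2 needs 63; the known cells sum to 48, so (2,3) = 15.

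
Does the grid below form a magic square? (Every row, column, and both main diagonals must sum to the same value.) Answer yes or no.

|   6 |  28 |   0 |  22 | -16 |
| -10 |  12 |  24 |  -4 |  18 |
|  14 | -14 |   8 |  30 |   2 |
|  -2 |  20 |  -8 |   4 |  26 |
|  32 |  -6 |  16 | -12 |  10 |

Yes

Row 1: 6 + 28 + 0 + 22 + (-16) = 40.
Row 2: -10 + 12 + 24 + (-4) + 18 = 40.
Row 3: 14 + (-14) + 8 + 30 + 2 = 40.
Row 4: -2 + 20 + (-8) + 4 + 26 = 40.
Row 5: 32 + (-6) + 16 + (-12) + 10 = 40.
Column 1: 6 + (-10) + 14 + (-2) + 32 = 40.
Column 2: 28 + 12 + (-14) + 20 + (-6) = 40.
Column 3: 0 + 24 + 8 + (-8) + 16 = 40.
Column 4: 22 + (-4) + 30 + 4 + (-12) = 40.
Column 5: -16 + 18 + 2 + 26 + 10 = 40.
Main diagonal: 6 + 12 + 8 + 4 + 10 = 40.
Anti-diagonal: -16 + (-4) + 8 + 20 + 32 = 40.
All lines sum to 40.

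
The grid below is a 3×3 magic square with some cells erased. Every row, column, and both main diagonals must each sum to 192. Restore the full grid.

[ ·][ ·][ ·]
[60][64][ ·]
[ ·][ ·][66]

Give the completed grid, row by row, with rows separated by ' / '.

From row 2, 192 − (60 + 64) gives (2,3) = 68.
Column 3 needs 192; the known cells sum to 134, so (1,3) = 58.
From main diagonal, 192 − (64 + 66) gives (1,1) = 62.
From anti-diagonal, 192 − (58 + 64) gives (3,1) = 70.
The remaining cell in row 1 is (1,2) = 192 − 120 = 72.
The remaining cell in row 3 is (3,2) = 192 − 136 = 56.

62 72 58 / 60 64 68 / 70 56 66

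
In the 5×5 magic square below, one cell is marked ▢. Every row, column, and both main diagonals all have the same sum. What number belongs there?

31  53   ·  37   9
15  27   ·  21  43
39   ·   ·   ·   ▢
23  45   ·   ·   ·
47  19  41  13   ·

17

Column 1 is complete and sums to 155; that is the magic constant.
The remaining cell in row 1 is (1,3) = 155 − 130 = 25.
Row 2 must total 155; the given cells sum to 106, so (2,3) = 49.
From row 5, 155 − (47 + 19 + 41 + 13) gives (5,5) = 35.
The remaining cell in column 2 is (3,2) = 155 − 144 = 11.
Anti-diagonal: 9 + 21 + 45 + 47 + ? = 155, so (3,3) = 33.
Column 3 must total 155; the given cells sum to 148, so (4,3) = 7.
Main diagonal needs 155; the known cells sum to 126, so (4,4) = 29.
Row 4 needs 155; the known cells sum to 104, so (4,5) = 51.
Column 4: 37 + 21 + 29 + 13 + ? = 155, so (3,4) = 55.
Column 5: 9 + 43 + 51 + 35 + ? = 155, so (3,5) = 17.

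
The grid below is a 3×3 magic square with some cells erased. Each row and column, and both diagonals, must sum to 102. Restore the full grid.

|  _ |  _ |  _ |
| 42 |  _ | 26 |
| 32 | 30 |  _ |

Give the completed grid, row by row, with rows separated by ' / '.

28 38 36 / 42 34 26 / 32 30 40

From row 2, 102 − (42 + 26) gives (2,2) = 34.
The remaining cell in row 3 is (3,3) = 102 − 62 = 40.
Column 1 must total 102; the given cells sum to 74, so (1,1) = 28.
From column 2, 102 − (34 + 30) gives (1,2) = 38.
Column 3: 26 + 40 + ? = 102, so (1,3) = 36.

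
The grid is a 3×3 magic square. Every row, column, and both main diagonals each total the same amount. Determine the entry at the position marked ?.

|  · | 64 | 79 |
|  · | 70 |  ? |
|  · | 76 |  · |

58

Column 2 is complete and sums to 210; that is the magic constant.
From row 1, 210 − (64 + 79) gives (1,1) = 67.
Using main diagonal: 67 + 70 + ? → (3,3) = 210 − 137 = 73.
The remaining cell in anti-diagonal is (3,1) = 210 − 149 = 61.
From column 1, 210 − (67 + 61) gives (2,1) = 82.
Column 3 must total 210; the given cells sum to 152, so (2,3) = 58.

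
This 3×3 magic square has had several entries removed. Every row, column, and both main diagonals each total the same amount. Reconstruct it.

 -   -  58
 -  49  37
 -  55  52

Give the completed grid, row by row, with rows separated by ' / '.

Column 3 is already complete: 58 + 37 + 52 = 147, so that is the magic constant.
Row 2 needs 147; the known cells sum to 86, so (2,1) = 61.
Using row 3: 55 + 52 + ? → (3,1) = 147 − 107 = 40.
The remaining cell in column 1 is (1,1) = 147 − 101 = 46.
The remaining cell in column 2 is (1,2) = 147 − 104 = 43.

46 43 58 / 61 49 37 / 40 55 52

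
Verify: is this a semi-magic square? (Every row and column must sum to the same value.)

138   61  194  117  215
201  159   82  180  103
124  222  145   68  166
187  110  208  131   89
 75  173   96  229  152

Row 1: 138 + 61 + 194 + 117 + 215 = 725.
Row 2: 201 + 159 + 82 + 180 + 103 = 725.
Row 3: 124 + 222 + 145 + 68 + 166 = 725.
Row 4: 187 + 110 + 208 + 131 + 89 = 725.
Row 5: 75 + 173 + 96 + 229 + 152 = 725.
Column 1: 138 + 201 + 124 + 187 + 75 = 725.
Column 2: 61 + 159 + 222 + 110 + 173 = 725.
Column 3: 194 + 82 + 145 + 208 + 96 = 725.
Column 4: 117 + 180 + 68 + 131 + 229 = 725.
Column 5: 215 + 103 + 166 + 89 + 152 = 725.
All lines sum to 725.

Yes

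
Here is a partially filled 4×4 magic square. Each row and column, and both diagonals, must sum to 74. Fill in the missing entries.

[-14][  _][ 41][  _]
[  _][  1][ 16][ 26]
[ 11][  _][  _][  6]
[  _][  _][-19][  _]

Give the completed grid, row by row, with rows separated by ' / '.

-14 56 41 -9 / 31 1 16 26 / 11 21 36 6 / 46 -4 -19 51

Row 2 needs 74; the known cells sum to 43, so (2,1) = 31.
Column 1: -14 + 31 + 11 + ? = 74, so (4,1) = 46.
From column 3, 74 − (41 + 16 + (-19)) gives (3,3) = 36.
From main diagonal, 74 − (-14 + 1 + 36) gives (4,4) = 51.
Row 3 needs 74; the known cells sum to 53, so (3,2) = 21.
Using row 4: 46 + (-19) + 51 + ? → (4,2) = 74 − 78 = -4.
Column 2 must total 74; the given cells sum to 18, so (1,2) = 56.
Using column 4: 26 + 6 + 51 + ? → (1,4) = 74 − 83 = -9.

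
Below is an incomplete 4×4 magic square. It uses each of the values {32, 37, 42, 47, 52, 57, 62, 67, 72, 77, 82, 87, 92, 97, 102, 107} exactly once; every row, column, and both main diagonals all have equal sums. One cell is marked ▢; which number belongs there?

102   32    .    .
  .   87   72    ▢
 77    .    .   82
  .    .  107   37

62

The 16 entries sum to 1112, so each line sums to 1112/4 = 278.
The remaining cell in main diagonal is (3,3) = 278 − 226 = 52.
Row 3: 77 + 52 + 82 + ? = 278, so (3,2) = 67.
The remaining cell in column 2 is (4,2) = 278 − 186 = 92.
The remaining cell in column 3 is (1,3) = 278 − 231 = 47.
Row 1: 102 + 32 + 47 + ? = 278, so (1,4) = 97.
Row 4 needs 278; the known cells sum to 236, so (4,1) = 42.
From column 1, 278 − (102 + 77 + 42) gives (2,1) = 57.
Column 4: 97 + 82 + 37 + ? = 278, so (2,4) = 62.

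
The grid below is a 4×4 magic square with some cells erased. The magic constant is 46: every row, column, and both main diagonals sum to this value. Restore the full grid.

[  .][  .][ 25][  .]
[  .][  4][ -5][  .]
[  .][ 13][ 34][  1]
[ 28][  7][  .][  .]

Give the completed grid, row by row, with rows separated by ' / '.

Row 3: 13 + 34 + 1 + ? = 46, so (3,1) = -2.
Using column 2: 4 + 13 + 7 + ? → (1,2) = 46 − 24 = 22.
From column 3, 46 − (25 + (-5) + 34) gives (4,3) = -8.
Anti-diagonal must total 46; the given cells sum to 36, so (1,4) = 10.
Using row 1: 22 + 25 + 10 + ? → (1,1) = 46 − 57 = -11.
From row 4, 46 − (28 + 7 + (-8)) gives (4,4) = 19.
Column 1 must total 46; the given cells sum to 15, so (2,1) = 31.
Column 4 needs 46; the known cells sum to 30, so (2,4) = 16.

-11 22 25 10 / 31 4 -5 16 / -2 13 34 1 / 28 7 -8 19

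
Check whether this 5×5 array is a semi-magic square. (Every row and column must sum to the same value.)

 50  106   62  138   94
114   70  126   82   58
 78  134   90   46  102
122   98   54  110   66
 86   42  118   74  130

Yes

Row 1: 50 + 106 + 62 + 138 + 94 = 450.
Row 2: 114 + 70 + 126 + 82 + 58 = 450.
Row 3: 78 + 134 + 90 + 46 + 102 = 450.
Row 4: 122 + 98 + 54 + 110 + 66 = 450.
Row 5: 86 + 42 + 118 + 74 + 130 = 450.
Column 1: 50 + 114 + 78 + 122 + 86 = 450.
Column 2: 106 + 70 + 134 + 98 + 42 = 450.
Column 3: 62 + 126 + 90 + 54 + 118 = 450.
Column 4: 138 + 82 + 46 + 110 + 74 = 450.
Column 5: 94 + 58 + 102 + 66 + 130 = 450.
All lines sum to 450.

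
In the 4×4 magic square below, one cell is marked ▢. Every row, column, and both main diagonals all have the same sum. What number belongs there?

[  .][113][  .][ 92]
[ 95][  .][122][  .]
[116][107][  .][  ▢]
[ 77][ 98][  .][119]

86

Anti-diagonal is complete and sums to 398; that is the magic constant.
The remaining cell in row 4 is (4,3) = 398 − 294 = 104.
Column 1: 95 + 116 + 77 + ? = 398, so (1,1) = 110.
Column 2: 113 + 107 + 98 + ? = 398, so (2,2) = 80.
The remaining cell in main diagonal is (3,3) = 398 − 309 = 89.
Row 1 needs 398; the known cells sum to 315, so (1,3) = 83.
Row 2 needs 398; the known cells sum to 297, so (2,4) = 101.
From row 3, 398 − (116 + 107 + 89) gives (3,4) = 86.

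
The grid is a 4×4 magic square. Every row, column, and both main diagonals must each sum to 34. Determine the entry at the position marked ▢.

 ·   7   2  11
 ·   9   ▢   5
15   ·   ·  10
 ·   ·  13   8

16

Row 1 must total 34; the given cells sum to 20, so (1,1) = 14.
Using main diagonal: 14 + 9 + 8 + ? → (3,3) = 34 − 31 = 3.
Row 3 needs 34; the known cells sum to 28, so (3,2) = 6.
The remaining cell in column 2 is (4,2) = 34 − 22 = 12.
Column 3 must total 34; the given cells sum to 18, so (2,3) = 16.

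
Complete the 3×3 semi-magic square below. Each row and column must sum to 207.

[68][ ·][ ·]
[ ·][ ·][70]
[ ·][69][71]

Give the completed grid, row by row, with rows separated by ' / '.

Row 3: 69 + 71 + ? = 207, so (3,1) = 67.
Column 1 must total 207; the given cells sum to 135, so (2,1) = 72.
Column 3: 70 + 71 + ? = 207, so (1,3) = 66.
The remaining cell in row 1 is (1,2) = 207 − 134 = 73.
Row 2: 72 + 70 + ? = 207, so (2,2) = 65.

68 73 66 / 72 65 70 / 67 69 71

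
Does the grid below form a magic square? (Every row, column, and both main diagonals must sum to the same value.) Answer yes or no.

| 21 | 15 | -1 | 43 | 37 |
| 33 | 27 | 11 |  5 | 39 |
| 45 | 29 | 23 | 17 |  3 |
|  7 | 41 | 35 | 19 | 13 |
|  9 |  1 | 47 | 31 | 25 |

Row 1: 21 + 15 + (-1) + 43 + 37 = 115.
Row 2: 33 + 27 + 11 + 5 + 39 = 115.
Row 3: 45 + 29 + 23 + 17 + 3 = 117.
Row 4: 7 + 41 + 35 + 19 + 13 = 115.
Row 5: 9 + 1 + 47 + 31 + 25 = 113.
Column 1: 21 + 33 + 45 + 7 + 9 = 115.
Column 2: 15 + 27 + 29 + 41 + 1 = 113.
Column 3: -1 + 11 + 23 + 35 + 47 = 115.
Column 4: 43 + 5 + 17 + 19 + 31 = 115.
Column 5: 37 + 39 + 3 + 13 + 25 = 117.
Main diagonal: 21 + 27 + 23 + 19 + 25 = 115.
Anti-diagonal: 37 + 5 + 23 + 41 + 9 = 115.

No — column 1 sums to 115 but row 3 sums to 117.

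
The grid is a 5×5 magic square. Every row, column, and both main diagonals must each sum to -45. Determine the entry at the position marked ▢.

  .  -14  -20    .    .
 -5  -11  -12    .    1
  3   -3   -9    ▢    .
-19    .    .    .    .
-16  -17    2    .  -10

-15

The remaining cell in row 2 is (2,4) = -45 − (-27) = -18.
Row 5 must total -45; the given cells sum to -41, so (5,4) = -4.
Column 1 needs -45; the known cells sum to -37, so (1,1) = -8.
Using column 2: -14 + (-11) + (-3) + (-17) + ? → (4,2) = -45 − (-45) = 0.
The remaining cell in column 3 is (4,3) = -45 − (-39) = -6.
Main diagonal must total -45; the given cells sum to -38, so (4,4) = -7.
Anti-diagonal: -18 + (-9) + 0 + (-16) + ? = -45, so (1,5) = -2.
Row 1 needs -45; the known cells sum to -44, so (1,4) = -1.
Row 4 must total -45; the given cells sum to -32, so (4,5) = -13.
Using column 4: -1 + (-18) + (-7) + (-4) + ? → (3,4) = -45 − (-30) = -15.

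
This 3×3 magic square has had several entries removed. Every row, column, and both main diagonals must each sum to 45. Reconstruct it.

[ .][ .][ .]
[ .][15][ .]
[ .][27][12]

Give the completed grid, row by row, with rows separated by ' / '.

18 3 24 / 21 15 9 / 6 27 12

From row 3, 45 − (27 + 12) gives (3,1) = 6.
Column 2: 15 + 27 + ? = 45, so (1,2) = 3.
Main diagonal needs 45; the known cells sum to 27, so (1,1) = 18.
The remaining cell in anti-diagonal is (1,3) = 45 − 21 = 24.
Column 1 must total 45; the given cells sum to 24, so (2,1) = 21.
Column 3: 24 + 12 + ? = 45, so (2,3) = 9.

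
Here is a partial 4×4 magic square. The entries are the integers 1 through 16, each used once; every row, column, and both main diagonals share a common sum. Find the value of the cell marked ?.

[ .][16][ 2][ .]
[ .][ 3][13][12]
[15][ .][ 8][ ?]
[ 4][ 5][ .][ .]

The entries are 1 through 16, which sum to 136, so each line sums to 136/4 = 34.
Row 2 must total 34; the given cells sum to 28, so (2,1) = 6.
From column 1, 34 − (6 + 15 + 4) gives (1,1) = 9.
From column 2, 34 − (16 + 3 + 5) gives (3,2) = 10.
Using column 3: 2 + 13 + 8 + ? → (4,3) = 34 − 23 = 11.
From main diagonal, 34 − (9 + 3 + 8) gives (4,4) = 14.
Anti-diagonal must total 34; the given cells sum to 27, so (1,4) = 7.
Row 3 must total 34; the given cells sum to 33, so (3,4) = 1.

1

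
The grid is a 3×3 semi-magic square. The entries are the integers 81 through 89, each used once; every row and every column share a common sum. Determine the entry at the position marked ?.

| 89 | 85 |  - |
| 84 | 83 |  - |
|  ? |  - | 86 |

The entries are 81 through 89, which sum to 765, so each line sums to 765/3 = 255.
Row 1: 89 + 85 + ? = 255, so (1,3) = 81.
Row 2: 84 + 83 + ? = 255, so (2,3) = 88.
Column 1 needs 255; the known cells sum to 173, so (3,1) = 82.

82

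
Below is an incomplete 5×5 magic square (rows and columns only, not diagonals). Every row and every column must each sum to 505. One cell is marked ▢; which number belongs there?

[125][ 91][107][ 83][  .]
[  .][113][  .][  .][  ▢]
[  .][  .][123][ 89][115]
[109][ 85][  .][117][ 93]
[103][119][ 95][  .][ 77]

121

Row 1 needs 505; the known cells sum to 406, so (1,5) = 99.
Row 4 needs 505; the known cells sum to 404, so (4,3) = 101.
Row 5 needs 505; the known cells sum to 394, so (5,4) = 111.
Column 2 must total 505; the given cells sum to 408, so (3,2) = 97.
From column 3, 505 − (107 + 123 + 101 + 95) gives (2,3) = 79.
From column 4, 505 − (83 + 89 + 117 + 111) gives (2,4) = 105.
Using column 5: 99 + 115 + 93 + 77 + ? → (2,5) = 505 − 384 = 121.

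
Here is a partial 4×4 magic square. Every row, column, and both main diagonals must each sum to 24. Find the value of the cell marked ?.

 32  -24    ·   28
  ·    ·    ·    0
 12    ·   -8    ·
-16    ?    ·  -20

24

Row 1 must total 24; the given cells sum to 36, so (1,3) = -12.
Using column 1: 32 + 12 + (-16) + ? → (2,1) = 24 − 28 = -4.
From column 4, 24 − (28 + 0 + (-20)) gives (3,4) = 16.
Main diagonal must total 24; the given cells sum to 4, so (2,2) = 20.
Row 2 needs 24; the known cells sum to 16, so (2,3) = 8.
Row 3: 12 + (-8) + 16 + ? = 24, so (3,2) = 4.
The remaining cell in column 2 is (4,2) = 24 − 0 = 24.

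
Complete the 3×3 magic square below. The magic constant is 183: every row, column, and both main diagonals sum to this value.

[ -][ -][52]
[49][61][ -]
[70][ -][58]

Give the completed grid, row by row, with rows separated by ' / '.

64 67 52 / 49 61 73 / 70 55 58

Row 2 needs 183; the known cells sum to 110, so (2,3) = 73.
Row 3: 70 + 58 + ? = 183, so (3,2) = 55.
The remaining cell in column 1 is (1,1) = 183 − 119 = 64.
Using column 2: 61 + 55 + ? → (1,2) = 183 − 116 = 67.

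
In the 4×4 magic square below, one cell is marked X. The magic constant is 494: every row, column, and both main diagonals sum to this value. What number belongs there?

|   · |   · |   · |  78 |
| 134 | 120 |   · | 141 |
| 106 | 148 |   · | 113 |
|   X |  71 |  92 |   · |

Row 2 must total 494; the given cells sum to 395, so (2,3) = 99.
The remaining cell in row 3 is (3,3) = 494 − 367 = 127.
Column 2: 120 + 148 + 71 + ? = 494, so (1,2) = 155.
The remaining cell in column 3 is (1,3) = 494 − 318 = 176.
From column 4, 494 − (78 + 141 + 113) gives (4,4) = 162.
Main diagonal must total 494; the given cells sum to 409, so (1,1) = 85.
The remaining cell in anti-diagonal is (4,1) = 494 − 325 = 169.

169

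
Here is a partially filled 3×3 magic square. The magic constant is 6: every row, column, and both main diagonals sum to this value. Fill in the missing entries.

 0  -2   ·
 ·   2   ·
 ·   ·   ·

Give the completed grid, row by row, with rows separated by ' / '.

0 -2 8 / 10 2 -6 / -4 6 4

The remaining cell in row 1 is (1,3) = 6 − (-2) = 8.
Column 2 must total 6; the given cells sum to 0, so (3,2) = 6.
Main diagonal must total 6; the given cells sum to 2, so (3,3) = 4.
The remaining cell in anti-diagonal is (3,1) = 6 − 10 = -4.
Using column 1: 0 + (-4) + ? → (2,1) = 6 − (-4) = 10.
From column 3, 6 − (8 + 4) gives (2,3) = -6.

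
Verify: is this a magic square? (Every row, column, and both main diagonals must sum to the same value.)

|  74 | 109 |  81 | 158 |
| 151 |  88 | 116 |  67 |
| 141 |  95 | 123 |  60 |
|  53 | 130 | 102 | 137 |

Row 1: 74 + 109 + 81 + 158 = 422.
Row 2: 151 + 88 + 116 + 67 = 422.
Row 3: 141 + 95 + 123 + 60 = 419.
Row 4: 53 + 130 + 102 + 137 = 422.
Column 1: 74 + 151 + 141 + 53 = 419.
Column 2: 109 + 88 + 95 + 130 = 422.
Column 3: 81 + 116 + 123 + 102 = 422.
Column 4: 158 + 67 + 60 + 137 = 422.
Main diagonal: 74 + 88 + 123 + 137 = 422.
Anti-diagonal: 158 + 116 + 95 + 53 = 422.

No — column 3 sums to 422 but column 1 sums to 419.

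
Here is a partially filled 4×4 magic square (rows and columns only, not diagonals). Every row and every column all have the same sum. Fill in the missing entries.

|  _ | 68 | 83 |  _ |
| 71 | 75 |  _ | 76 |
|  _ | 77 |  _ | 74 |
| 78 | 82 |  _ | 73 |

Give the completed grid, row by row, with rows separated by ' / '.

72 68 83 79 / 71 75 80 76 / 81 77 70 74 / 78 82 69 73

Column 2 is already complete: 68 + 75 + 77 + 82 = 302, so that is the magic constant.
Row 2 must total 302; the given cells sum to 222, so (2,3) = 80.
From row 4, 302 − (78 + 82 + 73) gives (4,3) = 69.
Column 3 must total 302; the given cells sum to 232, so (3,3) = 70.
Column 4 must total 302; the given cells sum to 223, so (1,4) = 79.
Row 1 needs 302; the known cells sum to 230, so (1,1) = 72.
Row 3 needs 302; the known cells sum to 221, so (3,1) = 81.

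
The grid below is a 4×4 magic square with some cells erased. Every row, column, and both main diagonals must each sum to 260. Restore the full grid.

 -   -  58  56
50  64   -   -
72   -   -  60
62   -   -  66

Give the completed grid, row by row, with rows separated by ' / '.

Column 1: 50 + 72 + 62 + ? = 260, so (1,1) = 76.
Column 4 needs 260; the known cells sum to 182, so (2,4) = 78.
Using main diagonal: 76 + 64 + 66 + ? → (3,3) = 260 − 206 = 54.
Row 1: 76 + 58 + 56 + ? = 260, so (1,2) = 70.
Row 2 must total 260; the given cells sum to 192, so (2,3) = 68.
Row 3 needs 260; the known cells sum to 186, so (3,2) = 74.
From column 2, 260 − (70 + 64 + 74) gives (4,2) = 52.
Using column 3: 58 + 68 + 54 + ? → (4,3) = 260 − 180 = 80.

76 70 58 56 / 50 64 68 78 / 72 74 54 60 / 62 52 80 66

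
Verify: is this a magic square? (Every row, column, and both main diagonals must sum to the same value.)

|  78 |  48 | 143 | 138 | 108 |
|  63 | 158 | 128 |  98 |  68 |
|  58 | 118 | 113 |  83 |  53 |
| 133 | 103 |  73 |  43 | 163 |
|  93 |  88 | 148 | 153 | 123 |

Row 1: 78 + 48 + 143 + 138 + 108 = 515.
Row 2: 63 + 158 + 128 + 98 + 68 = 515.
Row 3: 58 + 118 + 113 + 83 + 53 = 425.
Row 4: 133 + 103 + 73 + 43 + 163 = 515.
Row 5: 93 + 88 + 148 + 153 + 123 = 605.
Column 1: 78 + 63 + 58 + 133 + 93 = 425.
Column 2: 48 + 158 + 118 + 103 + 88 = 515.
Column 3: 143 + 128 + 113 + 73 + 148 = 605.
Column 4: 138 + 98 + 83 + 43 + 153 = 515.
Column 5: 108 + 68 + 53 + 163 + 123 = 515.
Main diagonal: 78 + 158 + 113 + 43 + 123 = 515.
Anti-diagonal: 108 + 98 + 113 + 103 + 93 = 515.

No — row 4 sums to 515 but column 3 sums to 605.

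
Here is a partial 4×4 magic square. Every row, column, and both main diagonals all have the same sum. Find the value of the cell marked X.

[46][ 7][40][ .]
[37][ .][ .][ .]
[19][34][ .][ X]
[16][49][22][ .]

Column 1 is complete and sums to 118; that is the magic constant.
Row 1 must total 118; the given cells sum to 93, so (1,4) = 25.
Row 4 needs 118; the known cells sum to 87, so (4,4) = 31.
Using column 2: 7 + 34 + 49 + ? → (2,2) = 118 − 90 = 28.
Main diagonal must total 118; the given cells sum to 105, so (3,3) = 13.
Anti-diagonal needs 118; the known cells sum to 75, so (2,3) = 43.
From row 2, 118 − (37 + 28 + 43) gives (2,4) = 10.
Row 3 needs 118; the known cells sum to 66, so (3,4) = 52.

52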